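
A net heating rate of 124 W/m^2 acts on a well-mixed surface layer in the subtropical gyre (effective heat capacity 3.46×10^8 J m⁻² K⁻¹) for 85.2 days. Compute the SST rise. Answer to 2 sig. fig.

2.6 K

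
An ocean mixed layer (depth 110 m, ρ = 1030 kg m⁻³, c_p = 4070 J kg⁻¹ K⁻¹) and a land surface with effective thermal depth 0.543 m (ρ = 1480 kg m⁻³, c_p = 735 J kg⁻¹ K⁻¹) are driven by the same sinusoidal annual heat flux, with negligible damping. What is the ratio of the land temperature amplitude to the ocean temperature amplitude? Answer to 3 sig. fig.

781

C_ocean = 1030 × 4070 × 110 = 4.61×10^8 J/(m²·K).
C_land = 1480 × 735 × 0.543 = 5.91×10^5 J/(m²·K).
Undamped amplitude ∝ 1/C, so A_land/A_ocean = C_ocean/C_land = 781.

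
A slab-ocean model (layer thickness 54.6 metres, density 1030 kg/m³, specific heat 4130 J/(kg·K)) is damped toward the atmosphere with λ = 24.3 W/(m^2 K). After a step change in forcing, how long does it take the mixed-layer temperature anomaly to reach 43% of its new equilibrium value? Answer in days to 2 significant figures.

62 days

Areal heat capacity C = ρ c_p D = 1030 × 4130 × 54.6 = 2.32×10^8 J m⁻² K⁻¹.
τ = C / λ = 2.32×10^8 / 24.3 = 9.56×10^6 s.
Fraction reached: 1 − e^(−t/τ) = 0.43 ⇒ t = −τ ln(1 − 0.43) = τ × 0.562.
t = 5.37×10^6 s = 62.2 days.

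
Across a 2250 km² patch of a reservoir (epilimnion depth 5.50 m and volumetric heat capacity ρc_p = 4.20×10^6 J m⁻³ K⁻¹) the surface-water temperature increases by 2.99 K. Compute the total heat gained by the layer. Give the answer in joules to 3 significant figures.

Areal heat capacity C = ρc_p × D = 4.20×10^6 × 5.50 = 2.31×10^7 J m⁻² K⁻¹.
Heat per unit area: q = C ΔT = 2.31×10^7 × 2.99 = 6.91×10^7 J/m².
Total heat: Q = q × A = 6.91×10^7 × (2250 × 10⁶ m²) = 1.55×10^17 J.

1.55×10^17 J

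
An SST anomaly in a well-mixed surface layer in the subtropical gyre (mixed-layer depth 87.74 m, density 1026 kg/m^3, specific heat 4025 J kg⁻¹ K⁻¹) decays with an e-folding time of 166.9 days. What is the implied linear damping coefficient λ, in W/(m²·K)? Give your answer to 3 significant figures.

Areal heat capacity C = ρ c_p D = 1026 × 4025 × 87.74 = 3.62×10^8 J/(m^2 K).
τ = 166.9 days = 1.44×10^7 s.
λ = C / τ = 3.62×10^8 / 1.44×10^7 = 25.1 W/(m²·K).

25.1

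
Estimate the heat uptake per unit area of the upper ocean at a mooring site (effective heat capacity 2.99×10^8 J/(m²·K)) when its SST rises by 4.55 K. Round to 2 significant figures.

Areal heat capacity C = 2.99×10^8 J/(m²·K) (given).
ΔQ = C ΔT = 2.99×10^8 × 4.55 = 1.36×10^9 J/m².

1.4×10^9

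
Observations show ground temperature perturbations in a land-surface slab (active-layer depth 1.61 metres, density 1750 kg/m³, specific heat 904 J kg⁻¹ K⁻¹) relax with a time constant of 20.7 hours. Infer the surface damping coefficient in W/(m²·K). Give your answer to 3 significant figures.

Areal heat capacity C = ρ c_p D = 1750 × 904 × 1.61 = 2.55×10^6 J/(m^2 K).
τ = 20.7 hours = 74500 s.
λ = C / τ = 2.55×10^6 / 74500 = 34.2 W/(m²·K).

34.2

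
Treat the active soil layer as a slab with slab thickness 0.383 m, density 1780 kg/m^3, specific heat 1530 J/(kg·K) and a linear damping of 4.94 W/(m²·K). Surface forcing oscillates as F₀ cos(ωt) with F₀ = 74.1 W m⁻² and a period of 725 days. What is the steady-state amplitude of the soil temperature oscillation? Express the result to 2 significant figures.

Areal heat capacity C = ρ c_p D = 1780 × 1530 × 0.383 = 1.04×10^6 J m⁻² K⁻¹.
Angular frequency ω = 2π / T = 2π / 6.26×10^7 s = 1.00×10^-7 s⁻¹.
√((Cω)² + λ²) = √((0.105)² + 4.94²) = 4.94 W/(m²·K).
Amplitude A = F₀ / √((Cω)²+λ²) = 74.1 / 4.94 = 15.0 K.

15 K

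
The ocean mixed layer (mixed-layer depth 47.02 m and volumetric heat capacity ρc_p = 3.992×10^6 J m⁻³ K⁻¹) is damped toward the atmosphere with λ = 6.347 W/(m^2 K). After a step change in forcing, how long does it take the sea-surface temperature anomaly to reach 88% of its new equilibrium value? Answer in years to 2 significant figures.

Areal heat capacity C = ρc_p × D = 3.992×10^6 × 47.02 = 1.88×10^8 J m⁻² K⁻¹.
τ = C / λ = 1.88×10^8 / 6.347 = 2.96×10^7 s.
Fraction reached: 1 − e^(−t/τ) = 0.88 ⇒ t = −τ ln(1 − 0.88) = τ × 2.12.
t = 6.27×10^7 s = 1.99 years.

2.0 years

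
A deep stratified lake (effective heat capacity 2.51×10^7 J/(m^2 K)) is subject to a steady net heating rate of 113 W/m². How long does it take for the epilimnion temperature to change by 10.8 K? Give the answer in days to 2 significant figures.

Areal heat capacity C = 2.51×10^7 J/(m^2 K) (given).
Time required: Δt = C ΔT / F = 2.51×10^7 × 10.8 / 113 = 2.40×10^6 s.
In days: 2.40×10^6 s / (86400 s/day) = 27.8 days.

28 days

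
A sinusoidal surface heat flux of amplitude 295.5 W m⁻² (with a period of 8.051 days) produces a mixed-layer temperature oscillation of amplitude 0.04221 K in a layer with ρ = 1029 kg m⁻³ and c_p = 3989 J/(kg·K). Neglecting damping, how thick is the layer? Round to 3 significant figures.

189 m

ω = 2π / 6.96×10^5 s = 9.03×10^-6 s⁻¹.
Required C = F₀ / (A ω) = 295.5 / (0.04221 × 9.03×10^-6) = 7.75×10^8 J/(m²·K).
D = C / (ρ c_p) = 7.75×10^8 / (1029 × 3989) = 189 m.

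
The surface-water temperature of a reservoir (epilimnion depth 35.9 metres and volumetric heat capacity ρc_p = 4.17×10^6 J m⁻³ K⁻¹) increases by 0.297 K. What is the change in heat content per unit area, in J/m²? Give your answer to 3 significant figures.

4.45×10^7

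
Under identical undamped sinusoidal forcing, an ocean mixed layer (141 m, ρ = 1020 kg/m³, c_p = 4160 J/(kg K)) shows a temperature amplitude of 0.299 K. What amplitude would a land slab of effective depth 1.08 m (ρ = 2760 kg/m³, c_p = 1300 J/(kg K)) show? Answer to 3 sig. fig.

C_ocean = 5.98×10^8 J/(m²·K); C_land = 3.88×10^6 J/(m²·K).
A ∝ 1/C ⇒ A_land = A_ocean × C_ocean/C_land = 0.299 × 154 = 46.2 K.

46.2 K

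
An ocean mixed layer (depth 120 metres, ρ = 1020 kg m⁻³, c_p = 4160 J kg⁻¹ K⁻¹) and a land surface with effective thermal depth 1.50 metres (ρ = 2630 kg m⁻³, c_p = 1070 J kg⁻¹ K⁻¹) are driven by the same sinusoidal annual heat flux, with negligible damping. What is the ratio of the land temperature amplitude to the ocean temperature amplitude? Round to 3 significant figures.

C_ocean = 1020 × 4160 × 120 = 5.09×10^8 J/(m²·K).
C_land = 2630 × 1070 × 1.50 = 4.22×10^6 J/(m²·K).
Undamped amplitude ∝ 1/C, so A_land/A_ocean = C_ocean/C_land = 121.

121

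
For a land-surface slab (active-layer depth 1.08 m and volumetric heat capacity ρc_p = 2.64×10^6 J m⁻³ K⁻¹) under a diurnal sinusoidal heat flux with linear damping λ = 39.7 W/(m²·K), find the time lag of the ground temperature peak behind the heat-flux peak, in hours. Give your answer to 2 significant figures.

Areal heat capacity C = ρc_p × D = 2.64×10^6 × 1.08 = 2.85×10^6 J/(m^2 K).
ω = 2π / 86400 s = 7.27×10^-5 s⁻¹.
Phase lag φ = arctan(Cω/λ) = arctan(207/39.7) = 1.38 rad.
Time lag = φ / ω = 1.38 / 7.27×10^-5 = 19000 s = 5.28 hours.

5.3 hours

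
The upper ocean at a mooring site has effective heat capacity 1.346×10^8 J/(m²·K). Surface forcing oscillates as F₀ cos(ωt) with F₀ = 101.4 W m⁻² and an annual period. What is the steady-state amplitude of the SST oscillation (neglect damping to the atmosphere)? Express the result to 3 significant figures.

Areal heat capacity C = 1.346×10^8 J/(m²·K) (given).
Angular frequency ω = 2π / T = 2π / 3.15×10^7 s = 1.99×10^-7 s⁻¹.
Cω = 1.35×10^8 × 1.99×10^-7 = 26.8 W/(m²·K).
Amplitude A = F₀ / (Cω) = 101.4 / 26.8 = 3.78 K.

3.78 K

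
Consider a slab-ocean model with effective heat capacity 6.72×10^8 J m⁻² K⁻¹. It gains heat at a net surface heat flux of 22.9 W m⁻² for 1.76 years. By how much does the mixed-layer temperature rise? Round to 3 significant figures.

1.89 K

Areal heat capacity C = 6.72×10^8 J m⁻² K⁻¹ (given).
Net heat input Q = F Δt = 22.9 × (1.76 years × 3.156×10^7 s/year) = 1.27×10^9 J/m².
ΔT = Q / C = 1.27×10^9 / 6.72×10^8 = 1.89 K.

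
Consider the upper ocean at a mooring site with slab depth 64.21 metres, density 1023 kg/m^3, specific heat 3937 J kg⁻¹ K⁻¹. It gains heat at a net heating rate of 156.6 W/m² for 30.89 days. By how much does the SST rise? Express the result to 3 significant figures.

1.62 K

Areal heat capacity C = ρ c_p D = 1023 × 3937 × 64.21 = 2.59×10^8 J m⁻² K⁻¹.
Net heat input Q = F Δt = 156.6 × (30.89 days × 86400 s/day) = 4.18×10^8 J/m².
ΔT = Q / C = 4.18×10^8 / 2.59×10^8 = 1.62 K.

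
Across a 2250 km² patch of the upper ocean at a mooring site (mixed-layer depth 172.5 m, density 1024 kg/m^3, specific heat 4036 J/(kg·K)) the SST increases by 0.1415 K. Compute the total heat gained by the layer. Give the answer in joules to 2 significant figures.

2.3×10^17 J

Areal heat capacity C = ρ c_p D = 1024 × 4036 × 172.5 = 7.13×10^8 J/(m²·K).
Heat per unit area: q = C ΔT = 7.13×10^8 × 0.1415 = 1.01×10^8 J/m².
Total heat: Q = q × A = 1.01×10^8 × (2250 × 10⁶ m²) = 2.27×10^17 J.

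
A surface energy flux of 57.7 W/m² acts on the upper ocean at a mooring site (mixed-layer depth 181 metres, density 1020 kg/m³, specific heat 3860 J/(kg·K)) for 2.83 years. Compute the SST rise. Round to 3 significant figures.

7.23 K

Areal heat capacity C = ρ c_p D = 1020 × 3860 × 181 = 7.13×10^8 J/(m^2 K).
Net heat input Q = F Δt = 57.7 × (2.83 years × 3.156×10^7 s/year) = 5.15×10^9 J/m².
ΔT = Q / C = 5.15×10^9 / 7.13×10^8 = 7.23 K.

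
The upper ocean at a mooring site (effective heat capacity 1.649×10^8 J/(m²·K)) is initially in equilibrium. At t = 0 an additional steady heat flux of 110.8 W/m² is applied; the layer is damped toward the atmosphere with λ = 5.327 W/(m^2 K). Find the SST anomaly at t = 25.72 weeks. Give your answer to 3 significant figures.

8.22 K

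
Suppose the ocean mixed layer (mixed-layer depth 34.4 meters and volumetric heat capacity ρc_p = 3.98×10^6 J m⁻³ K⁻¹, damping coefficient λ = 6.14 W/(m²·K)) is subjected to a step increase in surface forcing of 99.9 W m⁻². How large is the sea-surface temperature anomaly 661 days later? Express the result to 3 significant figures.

15.0 K

Areal heat capacity C = ρc_p × D = 3.98×10^6 × 34.4 = 1.37×10^8 J/(m^2 K).
τ = C / λ = 1.37×10^8 / 6.14 = 2.23×10^7 s.
Equilibrium anomaly ΔT_eq = F / λ = 99.9 / 6.14 = 16.3 K.
t = 661 days = 5.71×10^7 s, so t/τ = 2.56.
ΔT(t) = ΔT_eq (1 − e^(−t/τ)) = 16.3 × (1 − e^−2.56) = 15.0 K.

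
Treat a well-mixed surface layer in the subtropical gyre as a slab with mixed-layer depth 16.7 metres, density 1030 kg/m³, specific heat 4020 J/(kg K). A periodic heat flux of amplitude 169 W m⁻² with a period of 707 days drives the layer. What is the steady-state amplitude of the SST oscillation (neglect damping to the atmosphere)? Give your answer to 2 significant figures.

24 K

Areal heat capacity C = ρ c_p D = 1030 × 4020 × 16.7 = 6.91×10^7 J/(m²·K).
Angular frequency ω = 2π / T = 2π / 6.11×10^7 s = 1.03×10^-7 s⁻¹.
Cω = 6.91×10^7 × 1.03×10^-7 = 7.11 W/(m²·K).
Amplitude A = F₀ / (Cω) = 169 / 7.11 = 23.8 K.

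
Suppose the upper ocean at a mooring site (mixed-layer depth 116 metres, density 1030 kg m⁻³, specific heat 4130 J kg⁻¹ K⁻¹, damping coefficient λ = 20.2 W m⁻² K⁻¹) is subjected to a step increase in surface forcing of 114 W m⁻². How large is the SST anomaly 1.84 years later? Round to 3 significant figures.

5.12 K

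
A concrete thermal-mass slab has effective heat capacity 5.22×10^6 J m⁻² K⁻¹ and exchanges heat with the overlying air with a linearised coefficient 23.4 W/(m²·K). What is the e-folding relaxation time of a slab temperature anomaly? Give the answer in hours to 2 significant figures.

62 hours

Areal heat capacity C = 5.22×10^6 J m⁻² K⁻¹ (given).
Relaxation time τ = C / λ = 5.22×10^6 / 23.4 = 2.23×10^5 s.
In hours: 2.23×10^5 s / (3600 s/hour) = 62.0 hours.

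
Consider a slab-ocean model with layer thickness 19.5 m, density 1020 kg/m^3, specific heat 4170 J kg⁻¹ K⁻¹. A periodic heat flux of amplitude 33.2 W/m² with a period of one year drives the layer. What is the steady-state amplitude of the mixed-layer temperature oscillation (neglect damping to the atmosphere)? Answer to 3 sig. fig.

Areal heat capacity C = ρ c_p D = 1020 × 4170 × 19.5 = 8.29×10^7 J/(m²·K).
Angular frequency ω = 2π / T = 2π / 3.15×10^7 s = 1.99×10^-7 s⁻¹.
Cω = 8.29×10^7 × 1.99×10^-7 = 16.5 W/(m²·K).
Amplitude A = F₀ / (Cω) = 33.2 / 16.5 = 2.01 K.

2.01 K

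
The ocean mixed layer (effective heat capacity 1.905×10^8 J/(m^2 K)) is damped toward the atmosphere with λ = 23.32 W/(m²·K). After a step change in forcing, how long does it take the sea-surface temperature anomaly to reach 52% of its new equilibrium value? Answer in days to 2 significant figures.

Areal heat capacity C = 1.905×10^8 J/(m^2 K) (given).
τ = C / λ = 1.90×10^8 / 23.32 = 8.17×10^6 s.
Fraction reached: 1 − e^(−t/τ) = 0.52 ⇒ t = −τ ln(1 − 0.52) = τ × 0.734.
t = 6.00×10^6 s = 69.4 days.

69 days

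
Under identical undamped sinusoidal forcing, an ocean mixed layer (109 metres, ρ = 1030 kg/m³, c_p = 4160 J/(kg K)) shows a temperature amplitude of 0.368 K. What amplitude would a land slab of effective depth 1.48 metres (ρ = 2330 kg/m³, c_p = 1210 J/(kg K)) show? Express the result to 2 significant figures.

C_ocean = 4.67×10^8 J/(m²·K); C_land = 4.17×10^6 J/(m²·K).
A ∝ 1/C ⇒ A_land = A_ocean × C_ocean/C_land = 0.368 × 112 = 41.2 K.

41 K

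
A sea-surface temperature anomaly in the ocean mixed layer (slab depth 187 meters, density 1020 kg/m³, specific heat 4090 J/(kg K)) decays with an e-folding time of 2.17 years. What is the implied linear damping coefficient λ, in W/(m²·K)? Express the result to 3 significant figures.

11.4

Areal heat capacity C = ρ c_p D = 1020 × 4090 × 187 = 7.80×10^8 J/(m^2 K).
τ = 2.17 years = 6.85×10^7 s.
λ = C / τ = 7.80×10^8 / 6.85×10^7 = 11.4 W/(m²·K).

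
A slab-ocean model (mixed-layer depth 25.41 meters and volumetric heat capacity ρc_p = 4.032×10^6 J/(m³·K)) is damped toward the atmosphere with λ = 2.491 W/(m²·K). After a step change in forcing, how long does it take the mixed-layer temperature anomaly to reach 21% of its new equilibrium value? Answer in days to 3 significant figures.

Areal heat capacity C = ρc_p × D = 4.032×10^6 × 25.41 = 1.02×10^8 J/(m^2 K).
τ = C / λ = 1.02×10^8 / 2.491 = 4.11×10^7 s.
Fraction reached: 1 − e^(−t/τ) = 0.21 ⇒ t = −τ ln(1 − 0.21) = τ × 0.236.
t = 9.70×10^6 s = 112 days.

112 days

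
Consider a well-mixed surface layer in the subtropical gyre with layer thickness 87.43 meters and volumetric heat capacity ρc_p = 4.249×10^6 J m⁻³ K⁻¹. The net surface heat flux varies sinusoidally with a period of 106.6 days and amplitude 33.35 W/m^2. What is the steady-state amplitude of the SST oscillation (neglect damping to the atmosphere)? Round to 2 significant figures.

Areal heat capacity C = ρc_p × D = 4.249×10^6 × 87.43 = 3.71×10^8 J/(m^2 K).
Angular frequency ω = 2π / T = 2π / 9.21×10^6 s = 6.82×10^-7 s⁻¹.
Cω = 3.71×10^8 × 6.82×10^-7 = 253 W/(m²·K).
Amplitude A = F₀ / (Cω) = 33.35 / 253 = 0.132 K.

0.13 K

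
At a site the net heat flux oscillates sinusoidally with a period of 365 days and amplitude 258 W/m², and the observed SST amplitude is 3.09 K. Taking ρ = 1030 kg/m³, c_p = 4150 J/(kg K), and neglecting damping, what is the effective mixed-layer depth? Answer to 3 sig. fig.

ω = 2π / 3.15×10^7 s = 1.99×10^-7 s⁻¹.
Required C = F₀ / (A ω) = 258 / (3.09 × 1.99×10^-7) = 4.19×10^8 J/(m²·K).
D = C / (ρ c_p) = 4.19×10^8 / (1030 × 4150) = 98.0 m.

98.0 m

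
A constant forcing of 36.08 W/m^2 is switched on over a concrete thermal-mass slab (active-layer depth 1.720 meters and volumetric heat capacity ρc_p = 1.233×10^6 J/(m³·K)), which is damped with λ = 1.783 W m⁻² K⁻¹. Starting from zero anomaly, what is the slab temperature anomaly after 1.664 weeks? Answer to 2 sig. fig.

Areal heat capacity C = ρc_p × D = 1.233×10^6 × 1.720 = 2.12×10^6 J/(m²·K).
τ = C / λ = 2.12×10^6 / 1.783 = 1.19×10^6 s.
Equilibrium anomaly ΔT_eq = F / λ = 36.08 / 1.783 = 20.2 K.
t = 1.664 weeks = 1.01×10^6 s, so t/τ = 0.846.
ΔT(t) = ΔT_eq (1 − e^(−t/τ)) = 20.2 × (1 − e^−0.846) = 11.6 K.

12 K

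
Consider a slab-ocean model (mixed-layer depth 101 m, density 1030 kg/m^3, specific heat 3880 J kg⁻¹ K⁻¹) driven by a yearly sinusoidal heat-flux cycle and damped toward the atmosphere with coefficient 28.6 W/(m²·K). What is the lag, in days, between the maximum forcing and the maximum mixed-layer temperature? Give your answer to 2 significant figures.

71 days

Areal heat capacity C = ρ c_p D = 1030 × 3880 × 101 = 4.04×10^8 J m⁻² K⁻¹.
ω = 2π / 3.15×10^7 s = 1.99×10^-7 s⁻¹.
Phase lag φ = arctan(Cω/λ) = arctan(80.4/28.6) = 1.23 rad.
Time lag = φ / ω = 1.23 / 1.99×10^-7 = 6.17×10^6 s = 71.4 days.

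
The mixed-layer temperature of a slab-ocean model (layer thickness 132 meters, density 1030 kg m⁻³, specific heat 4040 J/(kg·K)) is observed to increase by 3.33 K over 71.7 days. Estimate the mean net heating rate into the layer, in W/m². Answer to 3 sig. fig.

Areal heat capacity C = ρ c_p D = 1030 × 4040 × 132 = 5.49×10^8 J m⁻² K⁻¹.
Required heat per unit area: Q = C ΔT = 5.49×10^8 × 3.33 = 1.83×10^9 J/m².
Flux F = Q / Δt = 1.83×10^9 / 6.19×10^6 s = 295 W/m².

295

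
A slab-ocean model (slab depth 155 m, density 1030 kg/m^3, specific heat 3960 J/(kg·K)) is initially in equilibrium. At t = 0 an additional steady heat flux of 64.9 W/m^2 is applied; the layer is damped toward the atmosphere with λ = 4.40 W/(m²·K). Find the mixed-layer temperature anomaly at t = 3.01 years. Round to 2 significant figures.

7.1 K

Areal heat capacity C = ρ c_p D = 1030 × 3960 × 155 = 6.32×10^8 J/(m^2 K).
τ = C / λ = 6.32×10^8 / 4.40 = 1.44×10^8 s.
Equilibrium anomaly ΔT_eq = F / λ = 64.9 / 4.40 = 14.8 K.
t = 3.01 years = 9.50×10^7 s, so t/τ = 0.661.
ΔT(t) = ΔT_eq (1 − e^(−t/τ)) = 14.8 × (1 − e^−0.661) = 7.13 K.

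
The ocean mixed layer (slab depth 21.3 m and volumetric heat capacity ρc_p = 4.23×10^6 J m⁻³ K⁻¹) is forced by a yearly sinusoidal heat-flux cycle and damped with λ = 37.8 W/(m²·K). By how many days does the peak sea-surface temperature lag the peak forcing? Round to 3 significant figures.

Areal heat capacity C = ρc_p × D = 4.23×10^6 × 21.3 = 9.01×10^7 J m⁻² K⁻¹.
ω = 2π / 3.15×10^7 s = 1.99×10^-7 s⁻¹.
Phase lag φ = arctan(Cω/λ) = arctan(18.0/37.8) = 0.443 rad.
Time lag = φ / ω = 0.443 / 1.99×10^-7 = 2.23×10^6 s = 25.8 days.

25.8 days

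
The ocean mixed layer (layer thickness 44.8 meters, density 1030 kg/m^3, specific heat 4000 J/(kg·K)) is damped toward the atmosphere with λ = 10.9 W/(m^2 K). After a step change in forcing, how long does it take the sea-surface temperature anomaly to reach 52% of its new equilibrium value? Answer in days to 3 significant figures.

144 days

Areal heat capacity C = ρ c_p D = 1030 × 4000 × 44.8 = 1.85×10^8 J/(m²·K).
τ = C / λ = 1.85×10^8 / 10.9 = 1.69×10^7 s.
Fraction reached: 1 − e^(−t/τ) = 0.52 ⇒ t = −τ ln(1 − 0.52) = τ × 0.734.
t = 1.24×10^7 s = 144 days.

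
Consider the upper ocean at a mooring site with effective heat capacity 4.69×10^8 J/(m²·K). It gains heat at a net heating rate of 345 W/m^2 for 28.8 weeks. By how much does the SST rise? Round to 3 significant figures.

12.8 K

Areal heat capacity C = 4.69×10^8 J/(m²·K) (given).
Net heat input Q = F Δt = 345 × (28.8 weeks × 6.048×10^5 s/week) = 6.01×10^9 J/m².
ΔT = Q / C = 6.01×10^9 / 4.69×10^8 = 12.8 K.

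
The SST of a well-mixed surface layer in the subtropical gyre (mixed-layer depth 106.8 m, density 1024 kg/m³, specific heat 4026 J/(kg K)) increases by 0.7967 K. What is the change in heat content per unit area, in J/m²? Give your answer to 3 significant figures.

3.51×10^8

Areal heat capacity C = ρ c_p D = 1024 × 4026 × 106.8 = 4.40×10^8 J m⁻² K⁻¹.
ΔQ = C ΔT = 4.40×10^8 × 0.7967 = 3.51×10^8 J/m².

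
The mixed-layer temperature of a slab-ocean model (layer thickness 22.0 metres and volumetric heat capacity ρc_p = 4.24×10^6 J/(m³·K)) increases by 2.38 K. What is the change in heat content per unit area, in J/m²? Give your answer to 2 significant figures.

Areal heat capacity C = ρc_p × D = 4.24×10^6 × 22.0 = 9.33×10^7 J/(m²·K).
ΔQ = C ΔT = 9.33×10^7 × 2.38 = 2.22×10^8 J/m².

2.2×10^8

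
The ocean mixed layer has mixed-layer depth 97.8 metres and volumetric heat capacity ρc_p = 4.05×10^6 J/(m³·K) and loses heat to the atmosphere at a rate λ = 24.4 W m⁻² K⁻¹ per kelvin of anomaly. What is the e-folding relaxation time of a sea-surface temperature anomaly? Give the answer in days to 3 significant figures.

Areal heat capacity C = ρc_p × D = 4.05×10^6 × 97.8 = 3.96×10^8 J/(m^2 K).
Relaxation time τ = C / λ = 3.96×10^8 / 24.4 = 1.62×10^7 s.
In days: 1.62×10^7 s / (86400 s/day) = 188 days.

188 days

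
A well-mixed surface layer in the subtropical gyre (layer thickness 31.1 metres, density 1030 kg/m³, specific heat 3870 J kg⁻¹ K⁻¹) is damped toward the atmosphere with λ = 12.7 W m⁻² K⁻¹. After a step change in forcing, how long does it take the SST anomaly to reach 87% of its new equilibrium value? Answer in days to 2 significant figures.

230 days

Areal heat capacity C = ρ c_p D = 1030 × 3870 × 31.1 = 1.24×10^8 J m⁻² K⁻¹.
τ = C / λ = 1.24×10^8 / 12.7 = 9.76×10^6 s.
Fraction reached: 1 − e^(−t/τ) = 0.87 ⇒ t = −τ ln(1 − 0.87) = τ × 2.04.
t = 1.99×10^7 s = 230 days.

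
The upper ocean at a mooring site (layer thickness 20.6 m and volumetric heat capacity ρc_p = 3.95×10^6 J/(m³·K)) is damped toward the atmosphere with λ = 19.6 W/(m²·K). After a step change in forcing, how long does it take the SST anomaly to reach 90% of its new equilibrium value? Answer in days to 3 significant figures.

Areal heat capacity C = ρc_p × D = 3.95×10^6 × 20.6 = 8.14×10^7 J/(m²·K).
τ = C / λ = 8.14×10^7 / 19.6 = 4.15×10^6 s.
Fraction reached: 1 − e^(−t/τ) = 0.90 ⇒ t = −τ ln(1 − 0.90) = τ × 2.30.
t = 9.56×10^6 s = 111 days.

111 days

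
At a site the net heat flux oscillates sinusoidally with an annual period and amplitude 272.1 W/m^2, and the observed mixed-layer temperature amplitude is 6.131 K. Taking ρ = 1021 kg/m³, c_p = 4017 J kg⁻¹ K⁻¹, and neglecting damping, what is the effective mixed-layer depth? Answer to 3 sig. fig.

54.3 m

ω = 2π / 3.15×10^7 s = 1.99×10^-7 s⁻¹.
Required C = F₀ / (A ω) = 272.1 / (6.131 × 1.99×10^-7) = 2.23×10^8 J/(m²·K).
D = C / (ρ c_p) = 2.23×10^8 / (1021 × 4017) = 54.3 m.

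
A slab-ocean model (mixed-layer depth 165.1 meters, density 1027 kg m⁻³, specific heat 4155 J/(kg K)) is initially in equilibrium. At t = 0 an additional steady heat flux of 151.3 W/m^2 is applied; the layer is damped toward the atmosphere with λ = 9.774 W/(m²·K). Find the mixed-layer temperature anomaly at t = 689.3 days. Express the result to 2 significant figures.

Areal heat capacity C = ρ c_p D = 1027 × 4155 × 165.1 = 7.05×10^8 J m⁻² K⁻¹.
τ = C / λ = 7.05×10^8 / 9.774 = 7.21×10^7 s.
Equilibrium anomaly ΔT_eq = F / λ = 151.3 / 9.774 = 15.5 K.
t = 689.3 days = 5.96×10^7 s, so t/τ = 0.826.
ΔT(t) = ΔT_eq (1 − e^(−t/τ)) = 15.5 × (1 − e^−0.826) = 8.70 K.

8.7 K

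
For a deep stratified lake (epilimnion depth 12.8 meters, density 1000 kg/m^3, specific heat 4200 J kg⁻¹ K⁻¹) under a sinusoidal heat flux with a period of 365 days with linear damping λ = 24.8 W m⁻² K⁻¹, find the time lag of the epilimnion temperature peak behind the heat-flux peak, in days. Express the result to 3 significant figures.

23.7 days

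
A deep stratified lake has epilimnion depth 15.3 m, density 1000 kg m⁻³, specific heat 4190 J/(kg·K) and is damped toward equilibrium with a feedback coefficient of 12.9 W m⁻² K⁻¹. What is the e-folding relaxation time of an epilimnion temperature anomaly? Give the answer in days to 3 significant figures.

Areal heat capacity C = ρ c_p D = 1000 × 4190 × 15.3 = 6.41×10^7 J m⁻² K⁻¹.
Relaxation time τ = C / λ = 6.41×10^7 / 12.9 = 4.97×10^6 s.
In days: 4.97×10^6 s / (86400 s/day) = 57.5 days.

57.5 days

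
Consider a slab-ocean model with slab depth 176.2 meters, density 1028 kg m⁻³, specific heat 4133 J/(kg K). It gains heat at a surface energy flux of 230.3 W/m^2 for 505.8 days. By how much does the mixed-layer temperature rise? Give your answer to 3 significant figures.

13.4 K

Areal heat capacity C = ρ c_p D = 1028 × 4133 × 176.2 = 7.49×10^8 J m⁻² K⁻¹.
Net heat input Q = F Δt = 230.3 × (505.8 days × 86400 s/day) = 1.01×10^10 J/m².
ΔT = Q / C = 1.01×10^10 / 7.49×10^8 = 13.4 K.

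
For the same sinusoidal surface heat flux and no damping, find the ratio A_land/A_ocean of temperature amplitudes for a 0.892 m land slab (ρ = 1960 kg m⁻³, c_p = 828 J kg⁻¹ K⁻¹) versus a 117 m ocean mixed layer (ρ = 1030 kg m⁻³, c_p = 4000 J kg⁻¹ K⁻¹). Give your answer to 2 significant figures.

330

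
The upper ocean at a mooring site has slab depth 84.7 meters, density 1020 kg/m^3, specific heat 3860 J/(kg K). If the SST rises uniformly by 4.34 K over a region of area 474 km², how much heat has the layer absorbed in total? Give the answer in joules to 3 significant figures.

6.86×10^17 J

Areal heat capacity C = ρ c_p D = 1020 × 3860 × 84.7 = 3.33×10^8 J/(m²·K).
Heat per unit area: q = C ΔT = 3.33×10^8 × 4.34 = 1.45×10^9 J/m².
Total heat: Q = q × A = 1.45×10^9 × (474 × 10⁶ m²) = 6.86×10^17 J.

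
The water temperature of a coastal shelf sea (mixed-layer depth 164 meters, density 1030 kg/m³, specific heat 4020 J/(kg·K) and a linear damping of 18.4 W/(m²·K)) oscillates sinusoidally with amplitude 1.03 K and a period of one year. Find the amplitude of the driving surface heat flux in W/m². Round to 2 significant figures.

140

Areal heat capacity C = ρ c_p D = 1030 × 4020 × 164 = 6.79×10^8 J m⁻² K⁻¹.
ω = 2π / 3.15×10^7 s = 1.99×10^-7 s⁻¹.
√((Cω)² + λ²) = √((135)² + 18.4²) = 137 W/(m²·K).
F₀ = A × √((Cω)²+λ²) = 1.03 × 137 = 141 W/m².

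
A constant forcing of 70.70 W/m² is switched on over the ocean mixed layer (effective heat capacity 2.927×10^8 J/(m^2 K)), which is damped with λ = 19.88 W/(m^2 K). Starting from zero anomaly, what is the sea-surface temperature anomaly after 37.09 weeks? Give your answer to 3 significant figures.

Areal heat capacity C = 2.927×10^8 J/(m^2 K) (given).
τ = C / λ = 2.93×10^8 / 19.88 = 1.47×10^7 s.
Equilibrium anomaly ΔT_eq = F / λ = 70.70 / 19.88 = 3.56 K.
t = 37.09 weeks = 2.24×10^7 s, so t/τ = 1.52.
ΔT(t) = ΔT_eq (1 − e^(−t/τ)) = 3.56 × (1 − e^−1.52) = 2.78 K.

2.78 K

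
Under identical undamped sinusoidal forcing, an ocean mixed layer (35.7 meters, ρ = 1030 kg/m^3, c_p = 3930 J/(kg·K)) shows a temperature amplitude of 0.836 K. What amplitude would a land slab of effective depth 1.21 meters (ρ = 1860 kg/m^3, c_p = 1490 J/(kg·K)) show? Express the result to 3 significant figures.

36.0 K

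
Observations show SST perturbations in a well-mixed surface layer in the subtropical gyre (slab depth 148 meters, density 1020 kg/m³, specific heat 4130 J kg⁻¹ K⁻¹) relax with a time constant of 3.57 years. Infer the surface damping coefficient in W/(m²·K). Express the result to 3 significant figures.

5.53

Areal heat capacity C = ρ c_p D = 1020 × 4130 × 148 = 6.23×10^8 J/(m²·K).
τ = 3.57 years = 1.13×10^8 s.
λ = C / τ = 6.23×10^8 / 1.13×10^8 = 5.53 W/(m²·K).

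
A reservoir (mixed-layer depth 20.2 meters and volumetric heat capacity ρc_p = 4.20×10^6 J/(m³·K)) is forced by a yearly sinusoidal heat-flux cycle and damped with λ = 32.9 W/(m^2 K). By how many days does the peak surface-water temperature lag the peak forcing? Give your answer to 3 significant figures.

27.6 days

Areal heat capacity C = ρc_p × D = 4.20×10^6 × 20.2 = 8.48×10^7 J/(m^2 K).
ω = 2π / 3.15×10^7 s = 1.99×10^-7 s⁻¹.
Phase lag φ = arctan(Cω/λ) = arctan(16.9/32.9) = 0.475 rad.
Time lag = φ / ω = 0.475 / 1.99×10^-7 = 2.38×10^6 s = 27.6 days.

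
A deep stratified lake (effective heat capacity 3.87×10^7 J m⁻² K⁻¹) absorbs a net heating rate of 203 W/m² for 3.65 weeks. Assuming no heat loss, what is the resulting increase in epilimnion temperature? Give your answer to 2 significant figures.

12 K

Areal heat capacity C = 3.87×10^7 J m⁻² K⁻¹ (given).
Net heat input Q = F Δt = 203 × (3.65 weeks × 6.048×10^5 s/week) = 4.48×10^8 J/m².
ΔT = Q / C = 4.48×10^8 / 3.87×10^7 = 11.6 K.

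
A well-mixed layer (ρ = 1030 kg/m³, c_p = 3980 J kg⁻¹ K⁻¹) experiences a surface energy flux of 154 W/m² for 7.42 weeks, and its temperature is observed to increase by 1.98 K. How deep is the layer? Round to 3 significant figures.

85.1 m

Heat input Q = F Δt = 154 × 4.49×10^6 s = 6.91×10^8 J/m².
Required areal heat capacity C = Q / ΔT = 3.49×10^8 J/(m²·K).
Depth D = C / (ρ c_p) = 3.49×10^8 / (1030 × 3980) = 85.1 m.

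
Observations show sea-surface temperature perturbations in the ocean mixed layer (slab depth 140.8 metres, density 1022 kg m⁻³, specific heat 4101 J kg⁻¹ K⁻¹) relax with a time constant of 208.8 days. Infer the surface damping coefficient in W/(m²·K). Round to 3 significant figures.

Areal heat capacity C = ρ c_p D = 1022 × 4101 × 140.8 = 5.90×10^8 J/(m^2 K).
τ = 208.8 days = 1.80×10^7 s.
λ = C / τ = 5.90×10^8 / 1.80×10^7 = 32.7 W/(m²·K).

32.7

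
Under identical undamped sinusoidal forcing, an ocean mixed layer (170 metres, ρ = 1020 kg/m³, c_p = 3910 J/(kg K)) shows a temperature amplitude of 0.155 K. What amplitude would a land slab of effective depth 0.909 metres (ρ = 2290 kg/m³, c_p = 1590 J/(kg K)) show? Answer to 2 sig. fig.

C_ocean = 6.78×10^8 J/(m²·K); C_land = 3.31×10^6 J/(m²·K).
A ∝ 1/C ⇒ A_land = A_ocean × C_ocean/C_land = 0.155 × 205 = 31.8 K.

32 K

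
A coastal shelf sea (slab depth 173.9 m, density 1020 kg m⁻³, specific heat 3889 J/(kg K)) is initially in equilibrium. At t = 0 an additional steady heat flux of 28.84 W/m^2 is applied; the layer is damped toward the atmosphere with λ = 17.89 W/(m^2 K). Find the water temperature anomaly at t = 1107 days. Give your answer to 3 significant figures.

Areal heat capacity C = ρ c_p D = 1020 × 3889 × 173.9 = 6.90×10^8 J/(m²·K).
τ = C / λ = 6.90×10^8 / 17.89 = 3.86×10^7 s.
Equilibrium anomaly ΔT_eq = F / λ = 28.84 / 17.89 = 1.61 K.
t = 1107 days = 9.56×10^7 s, so t/τ = 2.48.
ΔT(t) = ΔT_eq (1 − e^(−t/τ)) = 1.61 × (1 − e^−2.48) = 1.48 K.

1.48 K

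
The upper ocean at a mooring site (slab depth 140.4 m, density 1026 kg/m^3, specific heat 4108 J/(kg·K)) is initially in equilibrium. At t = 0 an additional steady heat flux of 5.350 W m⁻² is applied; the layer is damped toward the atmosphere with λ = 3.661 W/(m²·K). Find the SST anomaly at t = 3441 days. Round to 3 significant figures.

Areal heat capacity C = ρ c_p D = 1026 × 4108 × 140.4 = 5.92×10^8 J m⁻² K⁻¹.
τ = C / λ = 5.92×10^8 / 3.661 = 1.62×10^8 s.
Equilibrium anomaly ΔT_eq = F / λ = 5.350 / 3.661 = 1.46 K.
t = 3441 days = 2.97×10^8 s, so t/τ = 1.84.
ΔT(t) = ΔT_eq (1 − e^(−t/τ)) = 1.46 × (1 − e^−1.84) = 1.23 K.

1.23 K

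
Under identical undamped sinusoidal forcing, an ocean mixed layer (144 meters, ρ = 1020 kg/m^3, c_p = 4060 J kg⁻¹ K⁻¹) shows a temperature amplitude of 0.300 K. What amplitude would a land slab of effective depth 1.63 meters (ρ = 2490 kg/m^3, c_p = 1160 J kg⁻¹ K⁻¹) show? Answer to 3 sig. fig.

38.0 K

C_ocean = 5.96×10^8 J/(m²·K); C_land = 4.71×10^6 J/(m²·K).
A ∝ 1/C ⇒ A_land = A_ocean × C_ocean/C_land = 0.300 × 127 = 38.0 K.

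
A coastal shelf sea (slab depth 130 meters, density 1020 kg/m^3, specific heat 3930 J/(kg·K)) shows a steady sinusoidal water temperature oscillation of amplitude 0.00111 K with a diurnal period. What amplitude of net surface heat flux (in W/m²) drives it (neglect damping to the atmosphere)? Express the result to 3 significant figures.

42.1

Areal heat capacity C = ρ c_p D = 1020 × 3930 × 130 = 5.21×10^8 J/(m²·K).
ω = 2π / 86400 s = 7.27×10^-5 s⁻¹.
Cω = 5.21×10^8 × 7.27×10^-5 = 37900 W/(m²·K).
F₀ = A × Cω = 0.00111 × 37900 = 42.1 W/m².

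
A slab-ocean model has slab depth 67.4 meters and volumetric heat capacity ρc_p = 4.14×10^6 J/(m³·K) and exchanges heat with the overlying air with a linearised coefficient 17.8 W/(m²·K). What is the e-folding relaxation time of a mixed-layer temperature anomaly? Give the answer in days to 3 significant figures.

181 days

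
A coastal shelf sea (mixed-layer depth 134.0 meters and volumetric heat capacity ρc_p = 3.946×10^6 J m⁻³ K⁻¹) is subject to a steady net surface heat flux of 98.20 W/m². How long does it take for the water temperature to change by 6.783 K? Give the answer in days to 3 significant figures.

Areal heat capacity C = ρc_p × D = 3.946×10^6 × 134.0 = 5.29×10^8 J m⁻² K⁻¹.
Time required: Δt = C ΔT / F = 5.29×10^8 × 6.783 / 98.20 = 3.65×10^7 s.
In days: 3.65×10^7 s / (86400 s/day) = 423 days.

423 days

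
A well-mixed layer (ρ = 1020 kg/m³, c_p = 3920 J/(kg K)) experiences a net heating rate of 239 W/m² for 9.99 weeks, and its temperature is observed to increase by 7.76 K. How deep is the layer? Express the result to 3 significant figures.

46.5 m

Heat input Q = F Δt = 239 × 6.04×10^6 s = 1.44×10^9 J/m².
Required areal heat capacity C = Q / ΔT = 1.86×10^8 J/(m²·K).
Depth D = C / (ρ c_p) = 1.86×10^8 / (1020 × 3920) = 46.5 m.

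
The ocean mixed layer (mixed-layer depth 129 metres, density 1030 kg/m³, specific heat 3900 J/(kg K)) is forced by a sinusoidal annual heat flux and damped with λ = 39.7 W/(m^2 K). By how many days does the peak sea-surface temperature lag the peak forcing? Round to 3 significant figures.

Areal heat capacity C = ρ c_p D = 1030 × 3900 × 129 = 5.18×10^8 J/(m²·K).
ω = 2π / 3.15×10^7 s = 1.99×10^-7 s⁻¹.
Phase lag φ = arctan(Cω/λ) = arctan(103/39.7) = 1.20 rad.
Time lag = φ / ω = 1.20 / 1.99×10^-7 = 6.04×10^6 s = 69.9 days.

69.9 days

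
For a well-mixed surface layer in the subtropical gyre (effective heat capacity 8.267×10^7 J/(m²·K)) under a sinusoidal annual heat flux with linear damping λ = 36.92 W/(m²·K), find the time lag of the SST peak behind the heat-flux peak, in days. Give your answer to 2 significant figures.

24 days

Areal heat capacity C = 8.267×10^7 J/(m²·K) (given).
ω = 2π / 3.15×10^7 s = 1.99×10^-7 s⁻¹.
Phase lag φ = arctan(Cω/λ) = arctan(16.5/36.92) = 0.420 rad.
Time lag = φ / ω = 0.420 / 1.99×10^-7 = 2.11×10^6 s = 24.4 days.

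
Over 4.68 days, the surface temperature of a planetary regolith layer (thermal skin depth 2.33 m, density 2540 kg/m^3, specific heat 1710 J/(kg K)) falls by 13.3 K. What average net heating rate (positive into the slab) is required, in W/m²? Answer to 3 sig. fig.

-333

Areal heat capacity C = ρ c_p D = 2540 × 1710 × 2.33 = 1.01×10^7 J m⁻² K⁻¹.
Required heat per unit area: Q = C ΔT = 1.01×10^7 × -13.3 = -1.35×10^8 J/m².
Flux F = Q / Δt = -1.35×10^8 / 4.04×10^5 s = -333 W/m².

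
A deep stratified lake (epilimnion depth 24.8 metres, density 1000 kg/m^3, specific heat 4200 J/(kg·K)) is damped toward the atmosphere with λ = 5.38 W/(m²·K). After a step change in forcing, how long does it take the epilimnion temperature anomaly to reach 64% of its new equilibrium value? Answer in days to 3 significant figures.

Areal heat capacity C = ρ c_p D = 1000 × 4200 × 24.8 = 1.04×10^8 J m⁻² K⁻¹.
τ = C / λ = 1.04×10^8 / 5.38 = 1.94×10^7 s.
Fraction reached: 1 − e^(−t/τ) = 0.64 ⇒ t = −τ ln(1 − 0.64) = τ × 1.02.
t = 1.98×10^7 s = 229 days.

229 days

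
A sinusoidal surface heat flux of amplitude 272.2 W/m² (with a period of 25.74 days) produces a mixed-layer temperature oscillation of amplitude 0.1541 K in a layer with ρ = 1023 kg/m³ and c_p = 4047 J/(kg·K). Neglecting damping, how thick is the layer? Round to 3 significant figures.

151 m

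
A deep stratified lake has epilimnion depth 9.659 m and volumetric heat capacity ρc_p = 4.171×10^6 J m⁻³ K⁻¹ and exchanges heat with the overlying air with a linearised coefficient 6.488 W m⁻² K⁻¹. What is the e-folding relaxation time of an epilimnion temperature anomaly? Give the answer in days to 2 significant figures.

72 days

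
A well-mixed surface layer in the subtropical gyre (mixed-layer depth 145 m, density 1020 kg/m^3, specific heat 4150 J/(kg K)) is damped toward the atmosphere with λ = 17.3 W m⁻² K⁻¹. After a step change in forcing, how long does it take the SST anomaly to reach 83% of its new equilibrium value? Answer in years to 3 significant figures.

Areal heat capacity C = ρ c_p D = 1020 × 4150 × 145 = 6.14×10^8 J/(m²·K).
τ = C / λ = 6.14×10^8 / 17.3 = 3.55×10^7 s.
Fraction reached: 1 − e^(−t/τ) = 0.83 ⇒ t = −τ ln(1 − 0.83) = τ × 1.77.
t = 6.29×10^7 s = 1.99 years.

1.99 years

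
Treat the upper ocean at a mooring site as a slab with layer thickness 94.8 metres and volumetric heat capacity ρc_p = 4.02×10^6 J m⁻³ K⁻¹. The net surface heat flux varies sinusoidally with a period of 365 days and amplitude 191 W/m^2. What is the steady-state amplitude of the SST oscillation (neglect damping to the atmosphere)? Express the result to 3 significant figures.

2.52 K

Areal heat capacity C = ρc_p × D = 4.02×10^6 × 94.8 = 3.81×10^8 J m⁻² K⁻¹.
Angular frequency ω = 2π / T = 2π / 3.15×10^7 s = 1.99×10^-7 s⁻¹.
Cω = 3.81×10^8 × 1.99×10^-7 = 75.9 W/(m²·K).
Amplitude A = F₀ / (Cω) = 191 / 75.9 = 2.52 K.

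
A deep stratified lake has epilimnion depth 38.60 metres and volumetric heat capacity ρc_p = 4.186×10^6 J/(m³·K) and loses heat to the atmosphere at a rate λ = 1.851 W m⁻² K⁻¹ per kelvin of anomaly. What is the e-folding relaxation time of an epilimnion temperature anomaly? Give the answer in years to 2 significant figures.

Areal heat capacity C = ρc_p × D = 4.186×10^6 × 38.60 = 1.62×10^8 J m⁻² K⁻¹.
Relaxation time τ = C / λ = 1.62×10^8 / 1.851 = 8.73×10^7 s.
In years: 8.73×10^7 s / (3.156×10^7 s/year) = 2.77 years.

2.8 years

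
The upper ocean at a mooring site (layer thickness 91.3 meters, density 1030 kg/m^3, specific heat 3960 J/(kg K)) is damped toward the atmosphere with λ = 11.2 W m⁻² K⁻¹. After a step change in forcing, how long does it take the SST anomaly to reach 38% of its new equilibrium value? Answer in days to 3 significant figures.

Areal heat capacity C = ρ c_p D = 1030 × 3960 × 91.3 = 3.72×10^8 J m⁻² K⁻¹.
τ = C / λ = 3.72×10^8 / 11.2 = 3.32×10^7 s.
Fraction reached: 1 − e^(−t/τ) = 0.38 ⇒ t = −τ ln(1 − 0.38) = τ × 0.478.
t = 1.59×10^7 s = 184 days.

184 days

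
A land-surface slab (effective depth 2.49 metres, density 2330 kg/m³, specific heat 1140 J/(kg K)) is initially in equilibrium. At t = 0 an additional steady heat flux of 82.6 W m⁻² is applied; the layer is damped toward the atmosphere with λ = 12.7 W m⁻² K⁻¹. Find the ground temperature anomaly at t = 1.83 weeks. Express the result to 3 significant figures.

Areal heat capacity C = ρ c_p D = 2330 × 1140 × 2.49 = 6.61×10^6 J/(m^2 K).
τ = C / λ = 6.61×10^6 / 12.7 = 5.21×10^5 s.
Equilibrium anomaly ΔT_eq = F / λ = 82.6 / 12.7 = 6.50 K.
t = 1.83 weeks = 1.11×10^6 s, so t/τ = 2.13.
ΔT(t) = ΔT_eq (1 − e^(−t/τ)) = 6.50 × (1 − e^−2.13) = 5.73 K.

5.73 K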